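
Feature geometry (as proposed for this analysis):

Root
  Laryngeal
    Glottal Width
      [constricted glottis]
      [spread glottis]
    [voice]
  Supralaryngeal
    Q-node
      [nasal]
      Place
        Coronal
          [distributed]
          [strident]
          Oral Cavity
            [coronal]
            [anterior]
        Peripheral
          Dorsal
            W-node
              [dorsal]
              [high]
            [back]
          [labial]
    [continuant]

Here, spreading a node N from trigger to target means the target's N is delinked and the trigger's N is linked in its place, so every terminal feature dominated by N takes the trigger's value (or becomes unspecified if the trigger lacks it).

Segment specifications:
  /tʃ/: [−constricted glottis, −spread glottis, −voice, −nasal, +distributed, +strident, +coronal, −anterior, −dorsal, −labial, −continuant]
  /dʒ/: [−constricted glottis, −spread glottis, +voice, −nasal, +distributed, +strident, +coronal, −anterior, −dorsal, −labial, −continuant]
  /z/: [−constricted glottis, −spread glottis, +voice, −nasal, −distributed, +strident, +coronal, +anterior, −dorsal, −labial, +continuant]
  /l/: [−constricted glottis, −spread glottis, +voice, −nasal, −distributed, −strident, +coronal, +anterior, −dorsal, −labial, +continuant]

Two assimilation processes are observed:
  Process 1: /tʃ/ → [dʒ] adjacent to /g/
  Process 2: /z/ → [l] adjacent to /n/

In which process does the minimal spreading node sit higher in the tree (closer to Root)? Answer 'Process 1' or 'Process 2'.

Process 1

Process 1 alters [voice]; the lowest dominating node is [voice] (depth 2 from Root).
Process 2: the feature that changes is [strident]; the minimal node is [strident] (depth 5).
Depth 2 < depth 5; Process 1 involves the structurally higher constituent [voice].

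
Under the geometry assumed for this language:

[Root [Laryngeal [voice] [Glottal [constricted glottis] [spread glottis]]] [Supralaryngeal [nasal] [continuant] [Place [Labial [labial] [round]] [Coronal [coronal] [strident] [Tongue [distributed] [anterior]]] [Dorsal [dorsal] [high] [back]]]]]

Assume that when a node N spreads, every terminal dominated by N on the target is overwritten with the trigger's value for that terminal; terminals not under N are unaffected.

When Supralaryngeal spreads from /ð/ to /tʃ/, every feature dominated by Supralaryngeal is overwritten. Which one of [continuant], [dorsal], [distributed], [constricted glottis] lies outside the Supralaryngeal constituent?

[constricted glottis]

Under this geometry, Supralaryngeal contains [nasal], [continuant], [labial], [round], [coronal], [strident], [distributed], [anterior], [dorsal], [high], [back].
Spreading Supralaryngeal replaces [dorsal], [continuant], [distributed] with the trigger's values, since each sits inside the Supralaryngeal constituent.
[constricted glottis] is not within the Supralaryngeal subtree (it hangs from Glottal), so /tʃ/'s [constricted glottis] value survives.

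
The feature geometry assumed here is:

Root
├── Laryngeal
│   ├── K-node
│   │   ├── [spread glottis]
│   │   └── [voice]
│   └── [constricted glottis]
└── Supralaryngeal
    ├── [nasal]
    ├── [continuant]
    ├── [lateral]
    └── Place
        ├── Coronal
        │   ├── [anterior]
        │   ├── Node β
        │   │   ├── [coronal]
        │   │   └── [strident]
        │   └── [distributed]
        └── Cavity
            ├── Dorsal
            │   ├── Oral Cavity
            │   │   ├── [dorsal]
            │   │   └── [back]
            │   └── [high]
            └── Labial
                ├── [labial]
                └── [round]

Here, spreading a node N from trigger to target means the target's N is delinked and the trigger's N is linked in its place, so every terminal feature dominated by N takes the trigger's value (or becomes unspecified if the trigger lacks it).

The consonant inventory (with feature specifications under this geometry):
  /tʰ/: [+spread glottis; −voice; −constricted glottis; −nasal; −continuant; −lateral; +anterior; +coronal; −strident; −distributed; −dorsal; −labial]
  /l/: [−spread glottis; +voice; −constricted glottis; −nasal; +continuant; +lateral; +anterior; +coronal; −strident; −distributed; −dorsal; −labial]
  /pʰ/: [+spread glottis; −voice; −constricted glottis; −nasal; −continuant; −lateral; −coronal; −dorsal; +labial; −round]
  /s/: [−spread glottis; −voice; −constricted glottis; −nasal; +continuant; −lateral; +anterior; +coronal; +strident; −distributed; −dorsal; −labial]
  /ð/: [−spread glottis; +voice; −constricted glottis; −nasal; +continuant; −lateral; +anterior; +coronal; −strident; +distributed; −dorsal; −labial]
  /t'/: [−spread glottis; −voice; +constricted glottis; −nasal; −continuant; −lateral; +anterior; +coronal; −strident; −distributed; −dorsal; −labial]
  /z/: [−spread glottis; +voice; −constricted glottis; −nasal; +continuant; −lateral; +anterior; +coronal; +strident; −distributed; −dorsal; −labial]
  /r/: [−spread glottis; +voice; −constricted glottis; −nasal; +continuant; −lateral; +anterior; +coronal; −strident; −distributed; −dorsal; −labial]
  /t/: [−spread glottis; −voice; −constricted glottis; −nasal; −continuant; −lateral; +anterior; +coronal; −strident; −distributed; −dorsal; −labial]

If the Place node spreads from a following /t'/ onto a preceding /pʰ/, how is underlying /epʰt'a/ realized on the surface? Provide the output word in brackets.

Terminals under Place in this geometry: [anterior], [coronal], [strident], [distributed], [dorsal], [back], [high], [labial], [round].
Spreading Place from /t'/ onto /pʰ/ replaces those values with /t'/'s: [+anterior], [+coronal], [−strident], [−distributed], [−dorsal], [−labial]. Features outside Place ([spread glottis], [voice], [constricted glottis], …) stay as in /pʰ/.
Among the inventory, only /tʰ/ has exactly this specification, giving the surface form [etʰt'a].

[etʰt'a]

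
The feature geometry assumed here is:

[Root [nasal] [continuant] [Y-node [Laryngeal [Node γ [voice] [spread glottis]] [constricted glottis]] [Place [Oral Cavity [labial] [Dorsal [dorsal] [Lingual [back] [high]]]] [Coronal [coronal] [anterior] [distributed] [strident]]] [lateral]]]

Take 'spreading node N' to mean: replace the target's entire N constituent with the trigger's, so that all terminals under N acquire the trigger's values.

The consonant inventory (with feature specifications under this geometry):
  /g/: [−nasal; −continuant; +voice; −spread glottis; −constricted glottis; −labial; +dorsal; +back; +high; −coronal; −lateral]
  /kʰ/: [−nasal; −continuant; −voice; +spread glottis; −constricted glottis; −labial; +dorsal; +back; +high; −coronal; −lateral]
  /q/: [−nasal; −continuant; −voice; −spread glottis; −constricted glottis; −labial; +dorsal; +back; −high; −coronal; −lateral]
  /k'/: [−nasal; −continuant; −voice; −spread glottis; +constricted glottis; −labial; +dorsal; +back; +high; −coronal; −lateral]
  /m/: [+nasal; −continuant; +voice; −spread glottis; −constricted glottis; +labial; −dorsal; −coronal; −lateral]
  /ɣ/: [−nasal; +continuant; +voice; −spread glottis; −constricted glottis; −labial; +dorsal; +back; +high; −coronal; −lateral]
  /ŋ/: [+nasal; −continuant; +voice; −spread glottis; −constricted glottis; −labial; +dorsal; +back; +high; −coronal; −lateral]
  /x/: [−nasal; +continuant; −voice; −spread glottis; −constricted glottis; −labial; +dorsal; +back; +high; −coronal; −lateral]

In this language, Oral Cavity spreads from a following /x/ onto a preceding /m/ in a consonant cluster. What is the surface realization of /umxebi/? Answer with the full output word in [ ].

Terminals under Oral Cavity in this geometry: [labial], [dorsal], [back], [high].
Spreading Oral Cavity from /x/ onto /m/ replaces those values with /x/'s: [−labial], [+dorsal], [+back], [+high]. Features outside Oral Cavity ([nasal], [continuant], [voice], …) stay as in /m/.
Among the inventory, only /ŋ/ has exactly this specification, giving the surface form [uŋxebi].

[uŋxebi]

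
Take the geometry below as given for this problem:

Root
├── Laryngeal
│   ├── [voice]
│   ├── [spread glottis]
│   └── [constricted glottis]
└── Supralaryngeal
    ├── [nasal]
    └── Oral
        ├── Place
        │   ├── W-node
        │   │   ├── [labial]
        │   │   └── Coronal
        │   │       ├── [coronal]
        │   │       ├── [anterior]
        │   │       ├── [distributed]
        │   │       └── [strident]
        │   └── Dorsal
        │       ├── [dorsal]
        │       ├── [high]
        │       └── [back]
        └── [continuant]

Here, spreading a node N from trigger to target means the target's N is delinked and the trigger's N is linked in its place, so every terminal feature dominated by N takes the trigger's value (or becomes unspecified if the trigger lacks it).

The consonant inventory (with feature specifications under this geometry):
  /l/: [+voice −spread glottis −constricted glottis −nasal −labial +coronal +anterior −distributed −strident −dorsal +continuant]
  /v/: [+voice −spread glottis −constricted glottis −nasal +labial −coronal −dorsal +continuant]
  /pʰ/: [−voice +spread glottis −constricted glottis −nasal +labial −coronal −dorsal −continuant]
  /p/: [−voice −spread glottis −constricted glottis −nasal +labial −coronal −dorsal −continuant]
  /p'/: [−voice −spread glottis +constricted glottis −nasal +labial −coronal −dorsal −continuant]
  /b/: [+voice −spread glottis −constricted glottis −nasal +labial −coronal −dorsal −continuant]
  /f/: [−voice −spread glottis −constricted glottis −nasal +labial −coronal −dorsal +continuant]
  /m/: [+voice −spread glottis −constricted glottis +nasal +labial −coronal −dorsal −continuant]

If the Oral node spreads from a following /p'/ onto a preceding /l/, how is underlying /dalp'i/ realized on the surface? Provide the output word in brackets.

Oral immediately or transitively dominates [labial], [coronal], [anterior], [distributed], [strident], [dorsal], [high], [back], [continuant].
Spreading Oral from /p'/ onto /l/ replaces those values with /p'/'s: [+labial], [−coronal], [−dorsal], [−continuant]. Features outside Oral ([voice], [spread glottis], [constricted glottis], …) stay as in /l/.
This feature bundle is that of [b], so /dalp'i/ surfaces as [dabp'i].

[dabp'i]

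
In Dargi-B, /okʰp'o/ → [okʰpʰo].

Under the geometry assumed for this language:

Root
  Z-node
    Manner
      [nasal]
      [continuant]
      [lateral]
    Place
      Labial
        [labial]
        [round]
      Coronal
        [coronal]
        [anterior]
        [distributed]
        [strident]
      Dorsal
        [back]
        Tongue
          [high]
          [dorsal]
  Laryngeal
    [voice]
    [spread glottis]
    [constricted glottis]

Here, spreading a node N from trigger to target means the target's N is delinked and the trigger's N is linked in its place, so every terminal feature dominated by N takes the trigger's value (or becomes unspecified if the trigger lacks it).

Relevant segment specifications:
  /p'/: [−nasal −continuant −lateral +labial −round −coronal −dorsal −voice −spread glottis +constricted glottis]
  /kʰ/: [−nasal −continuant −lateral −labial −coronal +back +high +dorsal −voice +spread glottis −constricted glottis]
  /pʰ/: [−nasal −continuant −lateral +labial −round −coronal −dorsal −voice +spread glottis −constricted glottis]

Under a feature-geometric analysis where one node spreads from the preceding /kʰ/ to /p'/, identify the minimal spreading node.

Laryngeal

Feature comparison: [spread glottis], [constricted glottis] differ between /p'/ and [pʰ]; the remaining terminals match.
In this geometry the lowest node dominating all of them is Laryngeal: every daughter of Laryngeal dominates only a proper subset, so no lower node suffices.
Delinking /p'/'s Laryngeal and associating /kʰ/'s Laryngeal gives precisely the feature bundle of [pʰ].
Since [dorsal], [labial] are preserved even though /kʰ/ disagrees there, no node above Laryngeal spread.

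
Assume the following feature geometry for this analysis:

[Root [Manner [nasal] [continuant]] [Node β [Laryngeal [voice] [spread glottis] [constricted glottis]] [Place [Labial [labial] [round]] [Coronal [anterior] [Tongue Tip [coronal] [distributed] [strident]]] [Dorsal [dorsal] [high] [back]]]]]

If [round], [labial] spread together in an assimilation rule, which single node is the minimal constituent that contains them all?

Labial

[round] is immediately dominated by Labial.
[labial] is immediately dominated by Labial.
These paths first converge at Labial; no daughter of Labial dominates all 2 features, so Labial is the minimal constituent.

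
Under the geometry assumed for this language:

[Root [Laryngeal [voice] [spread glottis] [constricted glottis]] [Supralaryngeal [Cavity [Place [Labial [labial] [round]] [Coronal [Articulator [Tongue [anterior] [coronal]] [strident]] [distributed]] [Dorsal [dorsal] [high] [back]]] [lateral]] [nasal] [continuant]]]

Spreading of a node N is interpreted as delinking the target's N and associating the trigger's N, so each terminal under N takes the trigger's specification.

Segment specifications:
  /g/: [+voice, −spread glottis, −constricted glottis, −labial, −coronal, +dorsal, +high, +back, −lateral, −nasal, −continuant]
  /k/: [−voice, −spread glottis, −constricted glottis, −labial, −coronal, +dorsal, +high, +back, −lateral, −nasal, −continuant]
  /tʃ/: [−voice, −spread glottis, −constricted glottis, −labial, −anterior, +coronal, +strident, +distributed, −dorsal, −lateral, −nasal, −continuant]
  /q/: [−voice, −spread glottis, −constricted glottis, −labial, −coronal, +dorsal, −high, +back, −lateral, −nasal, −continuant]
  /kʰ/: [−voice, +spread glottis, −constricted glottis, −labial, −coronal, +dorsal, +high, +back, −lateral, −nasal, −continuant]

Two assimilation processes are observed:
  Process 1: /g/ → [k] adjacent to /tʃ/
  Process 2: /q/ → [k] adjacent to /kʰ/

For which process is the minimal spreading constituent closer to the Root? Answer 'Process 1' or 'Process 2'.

Process 1

Process 1: the feature that changes is [voice]; the minimal node is [voice] (depth 2).
Process 2: the feature that changes is [high]; the minimal node is [high] (depth 5).
[voice] is closer to Root than [high], so Process 1 spreads the higher node.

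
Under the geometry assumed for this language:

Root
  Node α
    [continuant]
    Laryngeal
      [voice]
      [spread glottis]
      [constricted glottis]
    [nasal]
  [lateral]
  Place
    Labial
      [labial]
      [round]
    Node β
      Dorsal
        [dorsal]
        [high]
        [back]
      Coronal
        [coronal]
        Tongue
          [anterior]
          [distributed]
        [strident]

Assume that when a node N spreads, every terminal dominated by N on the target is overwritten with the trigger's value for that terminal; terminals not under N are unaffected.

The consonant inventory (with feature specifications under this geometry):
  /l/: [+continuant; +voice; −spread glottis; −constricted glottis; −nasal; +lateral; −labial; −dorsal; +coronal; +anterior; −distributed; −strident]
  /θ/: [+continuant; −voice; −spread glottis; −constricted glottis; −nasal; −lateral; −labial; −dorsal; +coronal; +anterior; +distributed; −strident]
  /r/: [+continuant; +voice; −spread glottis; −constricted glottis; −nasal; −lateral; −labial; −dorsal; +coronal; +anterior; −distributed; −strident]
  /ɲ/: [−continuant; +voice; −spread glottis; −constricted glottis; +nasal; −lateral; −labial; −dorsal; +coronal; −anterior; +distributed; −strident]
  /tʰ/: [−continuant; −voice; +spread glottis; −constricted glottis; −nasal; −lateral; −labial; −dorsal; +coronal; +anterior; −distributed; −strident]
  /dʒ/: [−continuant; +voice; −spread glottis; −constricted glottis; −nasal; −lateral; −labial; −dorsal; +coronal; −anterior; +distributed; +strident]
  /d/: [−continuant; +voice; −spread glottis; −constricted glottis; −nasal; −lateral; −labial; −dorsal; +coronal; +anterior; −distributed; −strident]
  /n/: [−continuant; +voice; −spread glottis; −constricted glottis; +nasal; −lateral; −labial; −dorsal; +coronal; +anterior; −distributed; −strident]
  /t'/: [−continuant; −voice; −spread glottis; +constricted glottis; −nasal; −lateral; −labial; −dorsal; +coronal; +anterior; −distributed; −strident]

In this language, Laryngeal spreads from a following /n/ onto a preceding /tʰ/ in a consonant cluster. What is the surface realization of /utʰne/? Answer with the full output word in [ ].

[udne]

The Laryngeal node dominates the terminals [voice], [spread glottis], [constricted glottis].
Spreading Laryngeal from /n/ onto /tʰ/ replaces those values with /n/'s: [+voice], [−spread glottis], [−constricted glottis]. Features outside Laryngeal ([continuant], [nasal], [lateral], …) stay as in /tʰ/.
The resulting bundle matches /d/ in the inventory; substituting it for /tʰ/ gives [udne].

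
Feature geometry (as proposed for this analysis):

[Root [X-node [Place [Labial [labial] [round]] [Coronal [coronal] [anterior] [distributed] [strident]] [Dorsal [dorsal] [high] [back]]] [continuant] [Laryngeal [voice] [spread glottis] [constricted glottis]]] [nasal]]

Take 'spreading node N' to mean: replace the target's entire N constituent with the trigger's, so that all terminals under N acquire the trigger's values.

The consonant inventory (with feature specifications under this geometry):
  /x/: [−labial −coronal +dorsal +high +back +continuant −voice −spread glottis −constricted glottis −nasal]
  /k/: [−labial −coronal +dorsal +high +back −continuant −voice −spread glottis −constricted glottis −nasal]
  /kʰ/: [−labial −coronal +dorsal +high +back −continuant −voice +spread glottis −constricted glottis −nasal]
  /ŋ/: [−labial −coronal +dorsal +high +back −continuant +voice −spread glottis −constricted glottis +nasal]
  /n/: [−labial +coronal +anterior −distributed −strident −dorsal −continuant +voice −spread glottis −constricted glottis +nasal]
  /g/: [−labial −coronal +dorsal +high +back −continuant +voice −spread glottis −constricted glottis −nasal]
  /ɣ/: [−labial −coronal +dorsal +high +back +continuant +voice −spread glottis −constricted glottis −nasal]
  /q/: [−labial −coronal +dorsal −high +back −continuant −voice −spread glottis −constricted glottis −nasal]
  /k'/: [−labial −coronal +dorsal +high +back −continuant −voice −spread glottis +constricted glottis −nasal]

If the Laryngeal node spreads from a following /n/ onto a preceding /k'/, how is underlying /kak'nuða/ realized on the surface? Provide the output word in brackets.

Laryngeal immediately or transitively dominates [voice], [spread glottis], [constricted glottis].
Spreading Laryngeal from /n/ onto /k'/ replaces those values with /n/'s: [+voice], [−spread glottis], [−constricted glottis]. Features outside Laryngeal ([labial], [coronal], [dorsal], …) stay as in /k'/.
The resulting bundle matches /g/ in the inventory; substituting it for /k'/ gives [kagnuða].

[kagnuða]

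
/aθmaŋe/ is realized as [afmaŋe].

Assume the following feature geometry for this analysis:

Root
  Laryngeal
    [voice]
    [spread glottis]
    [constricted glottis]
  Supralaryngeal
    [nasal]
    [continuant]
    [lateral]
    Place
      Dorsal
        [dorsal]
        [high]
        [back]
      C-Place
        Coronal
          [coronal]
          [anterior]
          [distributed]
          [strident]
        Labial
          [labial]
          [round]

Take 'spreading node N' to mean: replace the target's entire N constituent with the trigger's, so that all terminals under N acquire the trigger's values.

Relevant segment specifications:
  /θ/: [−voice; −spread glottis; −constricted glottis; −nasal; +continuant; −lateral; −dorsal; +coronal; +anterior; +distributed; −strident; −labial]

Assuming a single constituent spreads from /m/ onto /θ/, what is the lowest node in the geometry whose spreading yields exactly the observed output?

C-Place

The alternation /θ/ → [f] changes [labial], [round], [coronal], [anterior], [distributed], [strident] and nothing else.
In this geometry the lowest node dominating all of them is C-Place: every daughter of C-Place dominates only a proper subset, so no lower node suffices.
If C-Place spreads, every terminal under it takes /m/'s value, producing [f] as observed.
Features on which the two segments disagree outside C-Place, such as [voice], [nasal], are unchanged — nothing dominating them spread, and C-Place is the minimal sufficient constituent.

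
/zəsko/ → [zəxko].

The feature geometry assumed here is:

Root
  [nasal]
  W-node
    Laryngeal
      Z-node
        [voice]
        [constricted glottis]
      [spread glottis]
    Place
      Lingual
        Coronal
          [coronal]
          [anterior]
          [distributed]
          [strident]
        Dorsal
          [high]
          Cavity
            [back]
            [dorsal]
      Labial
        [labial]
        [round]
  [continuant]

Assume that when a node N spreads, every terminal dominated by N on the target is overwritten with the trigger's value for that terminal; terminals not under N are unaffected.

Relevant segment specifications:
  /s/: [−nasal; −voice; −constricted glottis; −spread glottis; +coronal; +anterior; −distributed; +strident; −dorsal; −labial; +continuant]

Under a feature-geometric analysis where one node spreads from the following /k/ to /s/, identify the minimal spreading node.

Lingual

/s/ and [x] differ in [coronal], [anterior], [distributed], [strident], [dorsal], [high], [back]; every other specified feature is identical.
In this geometry the lowest node dominating all of them is Lingual: every daughter of Lingual dominates only a proper subset, so no lower node suffices.
If Lingual spreads, every terminal under it takes /k/'s value, producing [x] as observed.
[continuant], a feature on which the two segments disagree outside Lingual, is unchanged — nothing dominating it spread, and Lingual is the minimal sufficient constituent.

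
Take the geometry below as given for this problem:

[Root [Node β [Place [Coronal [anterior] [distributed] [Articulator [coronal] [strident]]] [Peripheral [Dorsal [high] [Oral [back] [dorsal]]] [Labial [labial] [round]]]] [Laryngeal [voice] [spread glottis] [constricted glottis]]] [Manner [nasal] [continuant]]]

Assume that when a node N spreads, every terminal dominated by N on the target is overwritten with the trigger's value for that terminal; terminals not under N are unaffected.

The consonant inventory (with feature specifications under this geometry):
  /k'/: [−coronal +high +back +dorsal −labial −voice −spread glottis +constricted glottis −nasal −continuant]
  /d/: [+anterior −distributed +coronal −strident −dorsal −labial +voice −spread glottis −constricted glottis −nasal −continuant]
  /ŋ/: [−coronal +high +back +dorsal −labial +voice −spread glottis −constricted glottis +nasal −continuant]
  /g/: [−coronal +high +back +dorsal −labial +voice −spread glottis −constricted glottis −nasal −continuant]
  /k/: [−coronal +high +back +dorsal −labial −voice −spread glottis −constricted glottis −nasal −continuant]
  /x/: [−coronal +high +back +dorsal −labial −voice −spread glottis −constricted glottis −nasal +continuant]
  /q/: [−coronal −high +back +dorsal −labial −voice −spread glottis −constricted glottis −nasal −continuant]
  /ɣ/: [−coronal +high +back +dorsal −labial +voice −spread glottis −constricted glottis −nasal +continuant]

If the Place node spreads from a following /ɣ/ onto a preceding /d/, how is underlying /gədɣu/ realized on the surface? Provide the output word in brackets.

The Place node dominates the terminals [anterior], [distributed], [coronal], [strident], [high], [back], [dorsal], [labial], [round].
The target acquires /ɣ/'s values for everything under Place — [−coronal], [+high], [+back], [+dorsal], [−labial] — while keeping its own [voice], [spread glottis], [constricted glottis], ….
The resulting bundle matches /g/ in the inventory; substituting it for /d/ gives [gəgɣu].

[gəgɣu]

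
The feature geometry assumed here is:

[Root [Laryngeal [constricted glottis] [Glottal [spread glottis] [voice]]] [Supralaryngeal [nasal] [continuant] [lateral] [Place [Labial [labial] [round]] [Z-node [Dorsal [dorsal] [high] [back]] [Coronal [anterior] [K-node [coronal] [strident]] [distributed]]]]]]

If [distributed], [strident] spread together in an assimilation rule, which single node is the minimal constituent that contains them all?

[distributed]: Root > Supralaryngeal > Place > Z-node > Coronal > [distributed].
[strident]: Root > Supralaryngeal > Place > Z-node > Coronal > K-node > [strident].
Coronal is the lowest common ancestor — every listed feature sits under it, and no single subconstituent of Coronal covers them all.

Coronal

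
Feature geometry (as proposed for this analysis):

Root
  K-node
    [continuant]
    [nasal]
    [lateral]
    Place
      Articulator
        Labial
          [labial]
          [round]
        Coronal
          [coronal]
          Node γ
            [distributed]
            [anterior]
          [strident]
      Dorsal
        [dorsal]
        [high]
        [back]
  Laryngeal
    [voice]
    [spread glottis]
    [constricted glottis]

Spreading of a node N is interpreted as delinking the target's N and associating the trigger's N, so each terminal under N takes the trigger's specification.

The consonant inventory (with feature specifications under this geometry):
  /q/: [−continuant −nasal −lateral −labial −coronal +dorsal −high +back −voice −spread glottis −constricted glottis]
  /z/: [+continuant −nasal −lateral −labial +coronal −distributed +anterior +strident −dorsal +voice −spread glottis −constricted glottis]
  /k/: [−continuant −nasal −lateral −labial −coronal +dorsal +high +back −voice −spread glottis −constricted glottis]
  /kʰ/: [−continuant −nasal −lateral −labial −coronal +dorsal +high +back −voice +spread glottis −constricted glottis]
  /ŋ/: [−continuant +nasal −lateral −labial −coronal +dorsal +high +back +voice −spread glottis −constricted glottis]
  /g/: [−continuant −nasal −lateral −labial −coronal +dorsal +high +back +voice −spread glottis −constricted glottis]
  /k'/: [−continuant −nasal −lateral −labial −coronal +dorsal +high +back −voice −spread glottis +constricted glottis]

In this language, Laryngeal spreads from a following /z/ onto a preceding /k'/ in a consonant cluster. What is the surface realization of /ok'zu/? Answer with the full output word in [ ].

[ogzu]

Terminals under Laryngeal in this geometry: [voice], [spread glottis], [constricted glottis].
The target acquires /z/'s values for everything under Laryngeal — [+voice], [−spread glottis], [−constricted glottis] — while keeping its own [continuant], [nasal], [lateral], ….
The resulting bundle matches /g/ in the inventory; substituting it for /k'/ gives [ogzu].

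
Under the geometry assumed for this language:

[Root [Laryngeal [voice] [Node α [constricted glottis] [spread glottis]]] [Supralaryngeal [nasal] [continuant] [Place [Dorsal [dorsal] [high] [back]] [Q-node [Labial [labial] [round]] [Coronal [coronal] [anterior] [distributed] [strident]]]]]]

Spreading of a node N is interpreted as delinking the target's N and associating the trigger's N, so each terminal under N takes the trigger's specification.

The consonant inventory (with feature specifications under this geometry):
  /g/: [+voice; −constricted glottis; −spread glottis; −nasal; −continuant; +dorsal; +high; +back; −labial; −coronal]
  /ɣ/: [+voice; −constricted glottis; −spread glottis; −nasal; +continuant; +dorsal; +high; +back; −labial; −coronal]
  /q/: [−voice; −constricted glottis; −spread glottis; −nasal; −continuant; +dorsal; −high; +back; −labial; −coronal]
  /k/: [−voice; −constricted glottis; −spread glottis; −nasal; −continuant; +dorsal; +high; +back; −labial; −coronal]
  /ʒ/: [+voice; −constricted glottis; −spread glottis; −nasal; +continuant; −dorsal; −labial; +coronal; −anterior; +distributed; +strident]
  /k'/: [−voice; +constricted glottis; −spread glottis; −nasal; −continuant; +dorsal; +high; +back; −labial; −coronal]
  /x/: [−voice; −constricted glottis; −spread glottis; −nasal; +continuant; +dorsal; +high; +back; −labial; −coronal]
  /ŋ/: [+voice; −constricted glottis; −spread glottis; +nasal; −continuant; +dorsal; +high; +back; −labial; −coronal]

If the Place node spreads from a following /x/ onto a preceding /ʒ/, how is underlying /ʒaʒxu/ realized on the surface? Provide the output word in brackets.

The Place node dominates the terminals [dorsal], [high], [back], [labial], [round], [coronal], [anterior], [distributed], [strident].
Spreading Place from /x/ onto /ʒ/ replaces those values with /x/'s: [+dorsal], [+high], [+back], [−labial], [−coronal]. Features outside Place ([voice], [constricted glottis], [spread glottis], …) stay as in /ʒ/.
The resulting bundle matches /ɣ/ in the inventory; substituting it for /ʒ/ gives [ʒaɣxu].

[ʒaɣxu]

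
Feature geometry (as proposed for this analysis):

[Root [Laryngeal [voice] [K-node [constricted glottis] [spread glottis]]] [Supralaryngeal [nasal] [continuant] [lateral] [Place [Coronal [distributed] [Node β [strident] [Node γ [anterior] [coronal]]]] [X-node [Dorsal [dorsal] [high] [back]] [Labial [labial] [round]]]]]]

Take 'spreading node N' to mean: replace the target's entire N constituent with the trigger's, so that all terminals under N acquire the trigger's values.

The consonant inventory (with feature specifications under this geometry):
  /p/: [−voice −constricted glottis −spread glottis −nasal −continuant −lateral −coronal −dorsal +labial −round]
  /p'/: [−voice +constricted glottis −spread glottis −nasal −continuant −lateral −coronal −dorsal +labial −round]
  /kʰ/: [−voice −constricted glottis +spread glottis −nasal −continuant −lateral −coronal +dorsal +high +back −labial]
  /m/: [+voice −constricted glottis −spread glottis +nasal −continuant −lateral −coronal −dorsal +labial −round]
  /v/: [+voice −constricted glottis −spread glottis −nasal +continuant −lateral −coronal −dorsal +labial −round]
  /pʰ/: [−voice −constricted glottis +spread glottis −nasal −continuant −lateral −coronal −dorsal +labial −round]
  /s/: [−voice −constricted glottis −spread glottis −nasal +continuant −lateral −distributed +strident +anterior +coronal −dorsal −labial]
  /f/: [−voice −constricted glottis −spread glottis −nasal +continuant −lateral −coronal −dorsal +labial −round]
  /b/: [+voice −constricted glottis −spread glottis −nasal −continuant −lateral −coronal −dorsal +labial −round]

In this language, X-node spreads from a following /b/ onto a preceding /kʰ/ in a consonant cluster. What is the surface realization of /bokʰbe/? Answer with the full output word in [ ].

[bopʰbe]

X-node immediately or transitively dominates [dorsal], [high], [back], [labial], [round].
Spreading X-node from /b/ onto /kʰ/ replaces those values with /b/'s: [−dorsal], [+labial], [−round]. Features outside X-node ([voice], [constricted glottis], [spread glottis], …) stay as in /kʰ/.
Among the inventory, only /pʰ/ has exactly this specification, giving the surface form [bopʰbe].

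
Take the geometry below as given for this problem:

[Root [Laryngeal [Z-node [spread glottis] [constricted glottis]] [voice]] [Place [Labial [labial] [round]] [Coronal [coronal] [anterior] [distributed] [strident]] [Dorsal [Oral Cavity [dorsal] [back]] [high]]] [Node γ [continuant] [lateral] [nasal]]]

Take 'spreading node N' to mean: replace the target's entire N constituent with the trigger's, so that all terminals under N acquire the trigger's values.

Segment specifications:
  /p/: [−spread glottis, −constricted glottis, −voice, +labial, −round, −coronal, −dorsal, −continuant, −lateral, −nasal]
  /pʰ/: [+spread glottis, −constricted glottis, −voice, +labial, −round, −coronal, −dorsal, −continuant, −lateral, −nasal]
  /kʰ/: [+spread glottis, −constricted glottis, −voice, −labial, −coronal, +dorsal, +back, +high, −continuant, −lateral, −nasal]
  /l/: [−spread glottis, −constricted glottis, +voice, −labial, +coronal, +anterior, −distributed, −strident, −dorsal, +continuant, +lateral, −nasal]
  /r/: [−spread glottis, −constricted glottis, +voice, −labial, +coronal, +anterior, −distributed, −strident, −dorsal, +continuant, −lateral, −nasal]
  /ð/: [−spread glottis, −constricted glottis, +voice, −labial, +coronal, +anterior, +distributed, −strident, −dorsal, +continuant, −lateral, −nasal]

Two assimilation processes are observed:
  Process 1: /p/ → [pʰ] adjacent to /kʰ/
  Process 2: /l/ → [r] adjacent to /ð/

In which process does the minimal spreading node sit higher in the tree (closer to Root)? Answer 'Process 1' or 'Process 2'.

Process 1 alters [spread glottis]; the lowest dominating node is [spread glottis] (depth 3 from Root).
Process 2: the feature that changes is [lateral]; the minimal node is [lateral] (depth 2).
[lateral] is closer to Root than [spread glottis], so Process 2 spreads the higher node.

Process 2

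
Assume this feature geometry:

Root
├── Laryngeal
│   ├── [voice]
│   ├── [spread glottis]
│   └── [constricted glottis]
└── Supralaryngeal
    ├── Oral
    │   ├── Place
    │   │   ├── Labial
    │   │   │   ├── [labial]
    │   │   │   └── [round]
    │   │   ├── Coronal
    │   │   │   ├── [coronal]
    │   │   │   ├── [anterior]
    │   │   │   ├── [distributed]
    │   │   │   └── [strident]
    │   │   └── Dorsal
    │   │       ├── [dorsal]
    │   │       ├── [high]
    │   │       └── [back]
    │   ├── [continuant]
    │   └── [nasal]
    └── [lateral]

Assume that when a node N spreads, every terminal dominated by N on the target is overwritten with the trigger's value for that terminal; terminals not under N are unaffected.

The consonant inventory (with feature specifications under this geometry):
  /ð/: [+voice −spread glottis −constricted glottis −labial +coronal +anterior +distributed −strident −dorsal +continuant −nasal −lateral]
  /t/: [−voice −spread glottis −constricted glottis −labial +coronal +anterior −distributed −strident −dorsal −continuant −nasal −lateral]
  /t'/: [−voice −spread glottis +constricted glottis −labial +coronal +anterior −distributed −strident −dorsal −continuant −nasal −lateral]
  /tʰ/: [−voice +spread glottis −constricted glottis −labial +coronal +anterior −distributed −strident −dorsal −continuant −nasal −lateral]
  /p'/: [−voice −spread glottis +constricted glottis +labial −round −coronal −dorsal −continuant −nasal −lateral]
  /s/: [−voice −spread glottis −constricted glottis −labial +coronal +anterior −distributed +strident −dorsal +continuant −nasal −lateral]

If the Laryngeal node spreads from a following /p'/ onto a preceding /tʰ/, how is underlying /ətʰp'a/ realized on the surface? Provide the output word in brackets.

[ət'p'a]

The Laryngeal node dominates the terminals [voice], [spread glottis], [constricted glottis].
The target acquires /p'/'s values for everything under Laryngeal — [−voice], [−spread glottis], [+constricted glottis] — while keeping its own [labial], [coronal], [anterior], ….
Among the inventory, only /t'/ has exactly this specification, giving the surface form [ət'p'a].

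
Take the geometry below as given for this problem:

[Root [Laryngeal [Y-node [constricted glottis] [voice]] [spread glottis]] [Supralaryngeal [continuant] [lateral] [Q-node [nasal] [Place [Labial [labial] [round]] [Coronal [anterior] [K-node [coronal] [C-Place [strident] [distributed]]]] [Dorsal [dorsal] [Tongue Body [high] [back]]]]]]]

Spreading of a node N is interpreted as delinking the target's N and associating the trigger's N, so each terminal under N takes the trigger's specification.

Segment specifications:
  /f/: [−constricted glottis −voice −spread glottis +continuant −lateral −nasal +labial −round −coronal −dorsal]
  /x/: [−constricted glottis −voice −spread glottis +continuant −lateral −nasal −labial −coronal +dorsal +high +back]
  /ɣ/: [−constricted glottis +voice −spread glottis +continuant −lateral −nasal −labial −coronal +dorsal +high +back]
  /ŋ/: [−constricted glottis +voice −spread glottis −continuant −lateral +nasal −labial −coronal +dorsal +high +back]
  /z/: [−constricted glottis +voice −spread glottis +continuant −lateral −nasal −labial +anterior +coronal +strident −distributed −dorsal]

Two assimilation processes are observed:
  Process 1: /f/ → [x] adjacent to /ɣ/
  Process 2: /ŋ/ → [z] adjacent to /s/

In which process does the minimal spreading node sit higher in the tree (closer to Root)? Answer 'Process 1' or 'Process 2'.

Process 2

In Process 1, [labial], [round], [dorsal], [high], [back] change, so the minimal spreading node is Place at depth 3.
Process 2: the features that change are [nasal], [continuant], [coronal], [anterior], [distributed], [strident], [dorsal], [high], [back]; the minimal node is Supralaryngeal (depth 1).
Supralaryngeal is closer to Root than Place, so Process 2 spreads the higher node.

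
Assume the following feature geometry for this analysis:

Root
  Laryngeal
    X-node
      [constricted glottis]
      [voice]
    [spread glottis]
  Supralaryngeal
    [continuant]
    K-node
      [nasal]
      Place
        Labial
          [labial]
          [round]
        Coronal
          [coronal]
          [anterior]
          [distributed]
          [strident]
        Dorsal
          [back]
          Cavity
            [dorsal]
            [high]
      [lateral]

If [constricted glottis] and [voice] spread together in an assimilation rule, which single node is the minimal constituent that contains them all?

X-node

[constricted glottis] is immediately dominated by X-node.
[voice] is immediately dominated by X-node.
These paths first converge at X-node; no daughter of X-node dominates all 2 features, so X-node is the minimal constituent.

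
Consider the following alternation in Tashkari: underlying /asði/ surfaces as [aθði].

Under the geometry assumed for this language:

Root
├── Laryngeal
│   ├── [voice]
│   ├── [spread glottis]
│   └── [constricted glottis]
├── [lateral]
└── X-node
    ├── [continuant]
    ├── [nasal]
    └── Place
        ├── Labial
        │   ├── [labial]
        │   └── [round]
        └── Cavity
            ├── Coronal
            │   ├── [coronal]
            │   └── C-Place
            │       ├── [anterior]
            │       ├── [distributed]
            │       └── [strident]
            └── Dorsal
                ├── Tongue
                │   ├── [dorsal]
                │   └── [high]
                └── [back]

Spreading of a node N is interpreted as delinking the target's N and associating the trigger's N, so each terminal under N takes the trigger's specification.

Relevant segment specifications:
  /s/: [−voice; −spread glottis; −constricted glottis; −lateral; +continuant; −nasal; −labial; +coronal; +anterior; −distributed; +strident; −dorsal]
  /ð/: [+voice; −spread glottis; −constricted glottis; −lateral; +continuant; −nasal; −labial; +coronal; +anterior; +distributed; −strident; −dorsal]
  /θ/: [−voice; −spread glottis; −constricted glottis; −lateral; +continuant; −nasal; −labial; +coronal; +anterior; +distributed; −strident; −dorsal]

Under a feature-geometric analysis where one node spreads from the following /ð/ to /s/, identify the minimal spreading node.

C-Place

The alternation /s/ → [θ] changes [distributed], [strident] and nothing else.
The smallest constituent containing every changed terminal is C-Place — each of its daughters lacks at least one of the affected features.
Spreading C-Place from /ð/ overwrites each of those terminals with /ð/'s values, yielding exactly [θ].
[voice], a feature on which the two segments disagree outside C-Place, is unchanged — nothing dominating it spread, and C-Place is the minimal sufficient constituent.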